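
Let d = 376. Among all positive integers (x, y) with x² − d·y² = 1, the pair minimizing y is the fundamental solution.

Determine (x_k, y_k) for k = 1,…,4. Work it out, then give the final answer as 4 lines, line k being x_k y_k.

2143295 110532
9187426914049 473805365880
39382732335491159615 2031009343327438668
168817626601983862467148801 8706104341013491514496240

√376 → a₀=19, period (2,1,1,3,1,…,1,2,38); ℓ=16 even so k=15
a_0=19:  p_0=19·1+0=19,  q_0=19·0+1=1
…
a_2=1:  p_2=1·39+19=58,  q_2=1·2+1=3
a_3=1:  p_3=1·58+39=97,  q_3=1·3+2=5
a_4=3:  p_4=3·97+58=349,  q_4=3·5+3=18
…
a_7=2:  p_7=2·1241+446=2928,  q_7=2·64+23=151
a_8=4:  p_8=4·2928+1241=12953,  q_8=4·151+64=668
…
a_11=1:  p_11=1·70621+28834=99455,  q_11=1·3642+1487=5129
a_12=3:  p_12=3·99455+70621=368986,  q_12=3·5129+3642=19029
a_13=1:  p_13=1·368986+99455=468441,  q_13=1·19029+5129=24158
a_14=1:  p_14=1·468441+368986=837427,  q_14=1·24158+19029=43187
a_15=2:  p_15=2·837427+468441=2143295,  q_15=2·43187+24158=110532
(x₁, y₁) = (2143295, 110532);  2143295² − 376·110532² = 1 ✓
k=2:  x_2 = 2143295·2143295+376·110532·110532 = 9187426914049,  y_2 = 2143295·110532+110532·2143295 = 473805365880
k=3:  x_3 = 2143295·9187426914049+376·110532·473805365880 = 39382732335491159615,  y_3 = 2143295·473805365880+110532·9187426914049 = 2031009343327438668
k=4:  x_4 = 2143295·39382732335491159615+376·110532·2031009343327438668 = 168817626601983862467148801,  y_4 = 2143295·2031009343327438668+110532·39382732335491159615 = 8706104341013491514496240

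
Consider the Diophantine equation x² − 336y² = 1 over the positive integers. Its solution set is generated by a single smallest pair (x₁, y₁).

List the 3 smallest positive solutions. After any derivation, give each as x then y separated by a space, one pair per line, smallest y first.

55 3
6049 330
665335 36297

d=336: √d = [18; 3,36] (ℓ=2, even), read p_1/q_1
k=0  a_k=18  p_k/q_k = 18/1
k=1  a_k=3  p_k/q_k = 55/3
fundamental: x₁=55, y₁=3  (since 3025 − 336·9 = 1)
(x_2, y_2) = (55·55 + 336·3·3, 55·3 + 3·55) = (6049, 330)
(x_3, y_3) = (55·6049 + 336·3·330, 55·330 + 3·6049) = (665335, 36297)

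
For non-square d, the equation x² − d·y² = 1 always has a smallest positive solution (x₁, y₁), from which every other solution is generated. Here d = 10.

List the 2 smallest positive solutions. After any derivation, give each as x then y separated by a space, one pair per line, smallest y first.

19 6
721 228

√10 → a₀=3, period (6); ℓ=1 odd so k=1
i=0: a=3 ⇒ p=3, q=1
i=1: a=6 ⇒ p=19, q=6
(x₁, y₁) = (19, 6);  19² − 10·6² = 1 ✓
(x_2, y_2) = (19·19 + 10·6·6, 19·6 + 6·19) = (721, 228)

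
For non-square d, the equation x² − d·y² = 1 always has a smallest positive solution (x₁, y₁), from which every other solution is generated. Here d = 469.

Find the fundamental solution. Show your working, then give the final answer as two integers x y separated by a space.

d=469: √d = [21; 1,1,1,10,6,10,1,1,1,42] (ℓ=10, even), read p_9/q_9
k=0  a_k=21  p_k/q_k = 21/1
k=1  a_k=1  p_k/q_k = 22/1
k=2  a_k=1  p_k/q_k = 43/2
…
k=5  a_k=6  p_k/q_k = 4223/195
k=6  a_k=10  p_k/q_k = 42923/1982
k=7  a_k=1  p_k/q_k = 47146/2177
k=8  a_k=1  p_k/q_k = 90069/4159
k=9  a_k=1  p_k/q_k = 137215/6336
(x₁, y₁) = (137215, 6336);  137215² − 469·6336² = 1 ✓

137215 6336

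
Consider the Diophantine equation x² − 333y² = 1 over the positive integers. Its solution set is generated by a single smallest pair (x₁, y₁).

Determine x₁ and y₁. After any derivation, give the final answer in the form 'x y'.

73 4

√333 = [18; 4,36, …], period ℓ=2 (even) → k=1
step 0: (18, 1)  from 18·(1,0) + (0,1)
step 1: (73, 4)  from 4·(18,1) + (1,0)
→ (73, 4).  Check: 73²=5329, 333·4²=5328, difference 1.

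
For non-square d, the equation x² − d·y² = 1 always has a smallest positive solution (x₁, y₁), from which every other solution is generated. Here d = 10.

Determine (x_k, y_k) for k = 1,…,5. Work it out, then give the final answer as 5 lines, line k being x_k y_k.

19 6
721 228
27379 8658
1039681 328776
39480499 12484830

√10 → a₀=3, period (6); ℓ=1 odd so k=1
i=0: a=3 ⇒ p=3, q=1
i=1: a=6 ⇒ p=19, q=6
fundamental: x₁=19, y₁=6  (since 361 − 10·36 = 1)
(x_2, y_2) = (19·19 + 10·6·6, 19·6 + 6·19) = (721, 228)
(x_3, y_3) = (19·721 + 10·6·228, 19·228 + 6·721) = (27379, 8658)
(x_4, y_4) = (19·27379 + 10·6·8658, 19·8658 + 6·27379) = (1039681, 328776)
(x_5, y_5) = (19·1039681 + 10·6·328776, 19·328776 + 6·1039681) = (39480499, 12484830)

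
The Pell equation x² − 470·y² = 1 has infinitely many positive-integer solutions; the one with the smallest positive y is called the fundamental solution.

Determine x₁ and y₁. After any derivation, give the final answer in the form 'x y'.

1691 78

d=470: √d = [21; 1,2,8,2,1,42] (ℓ=6, even), read p_5/q_5
i=0: a=21 ⇒ p=21, q=1
i=1: a=1 ⇒ p=22, q=1
…
i=4: a=2 ⇒ p=1149, q=53
i=5: a=1 ⇒ p=1691, q=78
fundamental: x₁=1691, y₁=78  (since 2859481 − 470·6084 = 1)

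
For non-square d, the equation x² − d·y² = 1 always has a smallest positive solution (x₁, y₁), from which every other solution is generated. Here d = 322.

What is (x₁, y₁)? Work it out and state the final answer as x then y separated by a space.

d=322: √d = [17; 1,16,1,34] (ℓ=4, even), read p_3/q_3
i=0: a=17 ⇒ p=17, q=1
i=1: a=1 ⇒ p=18, q=1
i=2: a=16 ⇒ p=305, q=17
i=3: a=1 ⇒ p=323, q=18
fundamental: x₁=323, y₁=18  (since 104329 − 322·324 = 1)

323 18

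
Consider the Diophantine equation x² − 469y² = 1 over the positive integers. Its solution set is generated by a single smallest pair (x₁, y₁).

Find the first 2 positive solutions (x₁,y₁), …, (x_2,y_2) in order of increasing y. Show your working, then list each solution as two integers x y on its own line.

[21; 1,1,1,10,6,10,1,1,1,42] for √469; ℓ=10 ⇒ convergent index 9
step 0: (21, 1)  from 21·(1,0) + (0,1)
step 1: (22, 1)  from 1·(21,1) + (1,0)
…
step 3: (65, 3)  from 1·(43,2) + (22,1)
…
step 5: (4223, 195)  from 6·(693,32) + (65,3)
step 6: (42923, 1982)  from 10·(4223,195) + (693,32)
step 7: (47146, 2177)  from 1·(42923,1982) + (4223,195)
step 8: (90069, 4159)  from 1·(47146,2177) + (42923,1982)
step 9: (137215, 6336)  from 1·(90069,4159) + (47146,2177)
→ (137215, 6336).  Check: 137215²=18827956225, 469·6336²=18827956224, difference 1.
k=2:  x_2 = 137215·137215+469·6336·6336 = 37655912449,  y_2 = 137215·6336+6336·137215 = 1738788480

137215 6336
37655912449 1738788480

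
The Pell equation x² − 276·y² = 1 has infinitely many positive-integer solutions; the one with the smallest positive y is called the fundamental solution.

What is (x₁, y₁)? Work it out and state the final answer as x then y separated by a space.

7775 468

√276 = [16; 1,1,1,1,2,2,2,1,1,1,1,32, …], period ℓ=12 (even) → k=11
i=0: a=16 ⇒ p=16, q=1
i=1: a=1 ⇒ p=17, q=1
…
i=3: a=1 ⇒ p=50, q=3
…
i=5: a=2 ⇒ p=216, q=13
i=6: a=2 ⇒ p=515, q=31
…
i=8: a=1 ⇒ p=1761, q=106
…
i=10: a=1 ⇒ p=4768, q=287
i=11: a=1 ⇒ p=7775, q=468
fundamental: x₁=7775, y₁=468  (since 60450625 − 276·219024 = 1)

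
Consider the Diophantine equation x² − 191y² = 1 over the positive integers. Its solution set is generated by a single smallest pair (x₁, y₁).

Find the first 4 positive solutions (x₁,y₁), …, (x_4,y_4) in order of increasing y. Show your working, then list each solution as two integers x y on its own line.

8994000 650783
161784071999999 11706284604000
2910171887135973018000 210572647456751349217
52348171905801720863712000001 3787780782452031563430792000

d=191: √d = [13; 1,4,1,1,3,…,4,1,26] (ℓ=16, even), read p_15/q_15
k=0  a_k=13  p_k/q_k = 13/1
k=1  a_k=1  p_k/q_k = 14/1
…
k=4  a_k=1  p_k/q_k = 152/11
k=5  a_k=3  p_k/q_k = 539/39
k=6  a_k=2  p_k/q_k = 1230/89
k=7  a_k=2  p_k/q_k = 2999/217
k=8  a_k=13  p_k/q_k = 40217/2910
…
k=12  a_k=1  p_k/q_k = 911765/65973
…
k=14  a_k=4  p_k/q_k = 7377553/533821
k=15  a_k=1  p_k/q_k = 8994000/650783
(x₁, y₁) = (8994000, 650783);  8994000² − 191·650783² = 1 ✓
k=2:  x_2 = 8994000·8994000+191·650783·650783 = 161784071999999,  y_2 = 8994000·650783+650783·8994000 = 11706284604000
k=3:  x_3 = 8994000·161784071999999+191·650783·11706284604000 = 2910171887135973018000,  y_3 = 8994000·11706284604000+650783·161784071999999 = 210572647456751349217
k=4:  x_4 = 8994000·2910171887135973018000+191·650783·210572647456751349217 = 52348171905801720863712000001,  y_4 = 8994000·210572647456751349217+650783·2910171887135973018000 = 3787780782452031563430792000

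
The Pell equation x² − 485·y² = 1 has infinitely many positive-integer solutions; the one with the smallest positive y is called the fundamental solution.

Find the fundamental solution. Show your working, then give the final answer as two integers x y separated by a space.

969 44

√485 → a₀=22, period (44); ℓ=1 odd so k=1
i=0: a=22 ⇒ p=22, q=1
i=1: a=44 ⇒ p=969, q=44
→ (969, 44).  Check: 969²=938961, 485·44²=938960, difference 1.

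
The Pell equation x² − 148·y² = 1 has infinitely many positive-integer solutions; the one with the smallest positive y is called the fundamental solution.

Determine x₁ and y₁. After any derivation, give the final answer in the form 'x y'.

√148 → a₀=12, period (6,24); ℓ=2 even so k=1
step 0: (12, 1)  from 12·(1,0) + (0,1)
step 1: (73, 6)  from 6·(12,1) + (1,0)
→ (73, 6).  Check: 73²=5329, 148·6²=5328, difference 1.

73 6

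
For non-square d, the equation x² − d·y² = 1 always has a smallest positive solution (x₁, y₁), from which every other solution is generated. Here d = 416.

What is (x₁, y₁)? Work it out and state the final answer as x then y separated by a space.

5201 255

d=416: √d = [20; 2,1,1,9,1,1,2,40] (ℓ=8, even), read p_7/q_7
step 0: (20, 1)  from 20·(1,0) + (0,1)
step 1: (41, 2)  from 2·(20,1) + (1,0)
…
step 3: (102, 5)  from 1·(61,3) + (41,2)
…
step 5: (1081, 53)  from 1·(979,48) + (102,5)
step 6: (2060, 101)  from 1·(1081,53) + (979,48)
step 7: (5201, 255)  from 2·(2060,101) + (1081,53)
(x₁, y₁) = (5201, 255);  5201² − 416·255² = 1 ✓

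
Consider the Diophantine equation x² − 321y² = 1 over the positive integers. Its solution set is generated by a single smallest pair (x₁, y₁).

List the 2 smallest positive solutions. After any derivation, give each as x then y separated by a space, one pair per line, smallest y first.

215 12
92449 5160

[17; 1,10,1,34] for √321; ℓ=4 ⇒ convergent index 3
k=0  a_k=17  p_k/q_k = 17/1
…
k=2  a_k=10  p_k/q_k = 197/11
k=3  a_k=1  p_k/q_k = 215/12
(x₁, y₁) = (215, 12);  215² − 321·12² = 1 ✓
(215+12√321)^2 = 92449 + 5160√321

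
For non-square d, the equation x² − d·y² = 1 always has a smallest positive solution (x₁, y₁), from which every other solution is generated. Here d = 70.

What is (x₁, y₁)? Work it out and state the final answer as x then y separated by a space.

√70 → a₀=8, period (2,1,2,1,2,16); ℓ=6 even so k=5
a_0=8:  p_0=8·1+0=8,  q_0=8·0+1=1
…
a_3=2:  p_3=2·25+17=67,  q_3=2·3+2=8
a_4=1:  p_4=1·67+25=92,  q_4=1·8+3=11
a_5=2:  p_5=2·92+67=251,  q_5=2·11+8=30
→ (251, 30).  Check: 251²=63001, 70·30²=63000, difference 1.

251 30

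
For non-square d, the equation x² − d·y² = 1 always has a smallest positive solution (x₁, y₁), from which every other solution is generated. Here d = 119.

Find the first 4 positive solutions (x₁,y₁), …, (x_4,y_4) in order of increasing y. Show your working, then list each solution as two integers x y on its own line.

120 11
28799 2640
6911640 633589
1658764801 152058720

√119 = [10; 1,9,1,20, …], period ℓ=4 (even) → k=3
i=0: a=10 ⇒ p=10, q=1
…
i=2: a=9 ⇒ p=109, q=10
i=3: a=1 ⇒ p=120, q=11
(x₁, y₁) = (120, 11);  120² − 119·11² = 1 ✓
(x_2, y_2) = (120·120 + 119·11·11, 120·11 + 11·120) = (28799, 2640)
(x_3, y_3) = (120·28799 + 119·11·2640, 120·2640 + 11·28799) = (6911640, 633589)
(x_4, y_4) = (120·6911640 + 119·11·633589, 120·633589 + 11·6911640) = (1658764801, 152058720)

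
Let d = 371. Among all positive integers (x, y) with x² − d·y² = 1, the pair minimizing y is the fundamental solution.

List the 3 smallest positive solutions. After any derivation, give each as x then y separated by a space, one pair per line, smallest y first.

1695 88
5746049 298320
19479104415 1011304712

d=371: √d = [19; 3,1,4,1,3,38] (ℓ=6, even), read p_5/q_5
a_0=19:  p_0=19·1+0=19,  q_0=19·0+1=1
…
a_3=4:  p_3=4·77+58=366,  q_3=4·4+3=19
a_4=1:  p_4=1·366+77=443,  q_4=1·19+4=23
a_5=3:  p_5=3·443+366=1695,  q_5=3·23+19=88
fundamental: x₁=1695, y₁=88  (since 2873025 − 371·7744 = 1)
(x_2, y_2) = (1695·1695 + 371·88·88, 1695·88 + 88·1695) = (5746049, 298320)
(x_3, y_3) = (1695·5746049 + 371·88·298320, 1695·298320 + 88·5746049) = (19479104415, 1011304712)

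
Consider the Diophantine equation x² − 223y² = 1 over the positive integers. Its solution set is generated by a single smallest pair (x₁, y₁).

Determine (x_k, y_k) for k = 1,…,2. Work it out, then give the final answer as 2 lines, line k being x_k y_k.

√223 → a₀=14, period (1,13,1,28); ℓ=4 even so k=3
k=0  a_k=14  p_k/q_k = 14/1
k=1  a_k=1  p_k/q_k = 15/1
k=2  a_k=13  p_k/q_k = 209/14
k=3  a_k=1  p_k/q_k = 224/15
fundamental: x₁=224, y₁=15  (since 50176 − 223·225 = 1)
n=2: (224,15)∘(224,15) = (224·224+223·15·15, 224·15+15·224) = (100351,6720)

224 15
100351 6720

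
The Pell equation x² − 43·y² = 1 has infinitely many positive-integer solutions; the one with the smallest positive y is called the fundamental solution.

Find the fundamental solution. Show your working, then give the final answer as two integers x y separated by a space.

3482 531

√43 → a₀=6, period (1,1,3,1,5,1,3,1,1,12); ℓ=10 even so k=9
a_0=6:  p_0=6·1+0=6,  q_0=6·0+1=1
a_1=1:  p_1=1·6+1=7,  q_1=1·1+0=1
…
a_5=5:  p_5=5·59+46=341,  q_5=5·9+7=52
a_6=1:  p_6=1·341+59=400,  q_6=1·52+9=61
…
a_8=1:  p_8=1·1541+400=1941,  q_8=1·235+61=296
a_9=1:  p_9=1·1941+1541=3482,  q_9=1·296+235=531
fundamental: x₁=3482, y₁=531  (since 12124324 − 43·281961 = 1)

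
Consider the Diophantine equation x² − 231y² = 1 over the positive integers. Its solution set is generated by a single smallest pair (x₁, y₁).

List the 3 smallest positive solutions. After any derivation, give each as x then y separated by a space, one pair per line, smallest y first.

d=231: √d = [15; 5,30] (ℓ=2, even), read p_1/q_1
k=0  a_k=15  p_k/q_k = 15/1
k=1  a_k=5  p_k/q_k = 76/5
→ (76, 5).  Check: 76²=5776, 231·5²=5775, difference 1.
(76+5√231)^2 = 11551 + 760√231
(76+5√231)^3 = 1755676 + 115515√231

76 5
11551 760
1755676 115515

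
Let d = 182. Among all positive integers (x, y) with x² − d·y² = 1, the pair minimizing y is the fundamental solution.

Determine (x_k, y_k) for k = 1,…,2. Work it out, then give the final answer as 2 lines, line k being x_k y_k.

27 2
1457 108

√182 = [13; 2,26, …], period ℓ=2 (even) → k=1
i=0: a=13 ⇒ p=13, q=1
i=1: a=2 ⇒ p=27, q=2
→ (27, 2).  Check: 27²=729, 182·2²=728, difference 1.
n=2: (27,2)∘(27,2) = (27·27+182·2·2, 27·2+2·27) = (1457,108)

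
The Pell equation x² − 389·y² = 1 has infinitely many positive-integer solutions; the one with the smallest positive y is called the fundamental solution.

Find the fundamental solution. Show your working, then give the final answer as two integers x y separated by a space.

3287049 166660

√389 = [19; 1,2,1,1,1,1,2,1,38, …], period ℓ=9 (odd) → k=17
a_0=19:  p_0=19·1+0=19,  q_0=19·0+1=1
a_1=1:  p_1=1·19+1=20,  q_1=1·1+0=1
…
a_5=1:  p_5=1·138+79=217,  q_5=1·7+4=11
a_6=1:  p_6=1·217+138=355,  q_6=1·11+7=18
a_7=2:  p_7=2·355+217=927,  q_7=2·18+11=47
a_8=1:  p_8=1·927+355=1282,  q_8=1·47+18=65
…
a_10=1:  p_10=1·49643+1282=50925,  q_10=1·2517+65=2582
…
a_12=1:  p_12=1·151493+50925=202418,  q_12=1·7681+2582=10263
…
a_14=1:  p_14=1·353911+202418=556329,  q_14=1·17944+10263=28207
a_15=1:  p_15=1·556329+353911=910240,  q_15=1·28207+17944=46151
a_16=2:  p_16=2·910240+556329=2376809,  q_16=2·46151+28207=120509
a_17=1:  p_17=1·2376809+910240=3287049,  q_17=1·120509+46151=166660
(x₁, y₁) = (3287049, 166660);  3287049² − 389·166660² = 1 ✓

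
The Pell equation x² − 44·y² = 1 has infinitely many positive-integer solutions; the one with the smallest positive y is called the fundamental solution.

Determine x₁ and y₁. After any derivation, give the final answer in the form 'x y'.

199 30

d=44: √d = [6; 1,1,1,2,1,1,1,12] (ℓ=8, even), read p_7/q_7
i=0: a=6 ⇒ p=6, q=1
i=1: a=1 ⇒ p=7, q=1
…
i=3: a=1 ⇒ p=20, q=3
…
i=5: a=1 ⇒ p=73, q=11
i=6: a=1 ⇒ p=126, q=19
i=7: a=1 ⇒ p=199, q=30
(x₁, y₁) = (199, 30);  199² − 44·30² = 1 ✓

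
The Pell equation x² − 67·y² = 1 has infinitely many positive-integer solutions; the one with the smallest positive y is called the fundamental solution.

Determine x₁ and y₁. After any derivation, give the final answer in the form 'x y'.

48842 5967

[8; 5,2,1,1,7,1,1,2,5,16] for √67; ℓ=10 ⇒ convergent index 9
i=0: a=8 ⇒ p=8, q=1
…
i=7: a=1 ⇒ p=3577, q=437
i=8: a=2 ⇒ p=9053, q=1106
i=9: a=5 ⇒ p=48842, q=5967
fundamental: x₁=48842, y₁=5967  (since 2385540964 − 67·35605089 = 1)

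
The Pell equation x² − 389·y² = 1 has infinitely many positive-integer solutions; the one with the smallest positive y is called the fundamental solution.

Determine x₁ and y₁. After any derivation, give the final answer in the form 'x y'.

√389 = [19; 1,2,1,1,1,1,2,1,38, …], period ℓ=9 (odd) → k=17
a_0=19:  p_0=19·1+0=19,  q_0=19·0+1=1
…
a_2=2:  p_2=2·20+19=59,  q_2=2·1+1=3
a_3=1:  p_3=1·59+20=79,  q_3=1·3+1=4
a_4=1:  p_4=1·79+59=138,  q_4=1·4+3=7
…
a_9=38:  p_9=38·1282+927=49643,  q_9=38·65+47=2517
…
a_12=1:  p_12=1·151493+50925=202418,  q_12=1·7681+2582=10263
…
a_16=2:  p_16=2·910240+556329=2376809,  q_16=2·46151+28207=120509
a_17=1:  p_17=1·2376809+910240=3287049,  q_17=1·120509+46151=166660
→ (3287049, 166660).  Check: 3287049²=10804691128401, 389·166660²=10804691128400, difference 1.

3287049 166660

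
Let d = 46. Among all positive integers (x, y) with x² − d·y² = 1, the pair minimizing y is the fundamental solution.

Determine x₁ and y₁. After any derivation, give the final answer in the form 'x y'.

√46 → a₀=6, period (1,3,1,1,2,6,2,1,1,3,1,12); ℓ=12 even so k=11
a_0=6:  p_0=6·1+0=6,  q_0=6·0+1=1
…
a_2=3:  p_2=3·7+6=27,  q_2=3·1+1=4
a_3=1:  p_3=1·27+7=34,  q_3=1·4+1=5
…
a_5=2:  p_5=2·61+34=156,  q_5=2·9+5=23
a_6=6:  p_6=6·156+61=997,  q_6=6·23+9=147
a_7=2:  p_7=2·997+156=2150,  q_7=2·147+23=317
…
a_9=1:  p_9=1·3147+2150=5297,  q_9=1·464+317=781
a_10=3:  p_10=3·5297+3147=19038,  q_10=3·781+464=2807
a_11=1:  p_11=1·19038+5297=24335,  q_11=1·2807+781=3588
(x₁, y₁) = (24335, 3588);  24335² − 46·3588² = 1 ✓

24335 3588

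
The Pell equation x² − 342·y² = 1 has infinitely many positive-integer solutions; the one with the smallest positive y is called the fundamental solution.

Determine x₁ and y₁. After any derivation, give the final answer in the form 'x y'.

37 2

d=342: √d = [18; 2,36] (ℓ=2, even), read p_1/q_1
step 0: (18, 1)  from 18·(1,0) + (0,1)
step 1: (37, 2)  from 2·(18,1) + (1,0)
→ (37, 2).  Check: 37²=1369, 342·2²=1368, difference 1.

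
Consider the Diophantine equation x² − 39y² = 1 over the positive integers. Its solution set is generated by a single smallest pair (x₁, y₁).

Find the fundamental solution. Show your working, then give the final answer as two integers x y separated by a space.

[6; 4,12] for √39; ℓ=2 ⇒ convergent index 1
i=0: a=6 ⇒ p=6, q=1
i=1: a=4 ⇒ p=25, q=4
→ (25, 4).  Check: 25²=625, 39·4²=624, difference 1.

25 4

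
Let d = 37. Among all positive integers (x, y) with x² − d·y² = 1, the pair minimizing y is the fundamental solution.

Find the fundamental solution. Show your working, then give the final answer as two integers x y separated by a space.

73 12

√37 → a₀=6, period (12); ℓ=1 odd so k=1
a_0=6:  p_0=6·1+0=6,  q_0=6·0+1=1
a_1=12:  p_1=12·6+1=73,  q_1=12·1+0=12
→ (73, 12).  Check: 73²=5329, 37·12²=5328, difference 1.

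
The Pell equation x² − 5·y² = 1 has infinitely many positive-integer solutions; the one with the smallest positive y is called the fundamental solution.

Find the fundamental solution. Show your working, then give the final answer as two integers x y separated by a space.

√5 = [2; 4, …], period ℓ=1 (odd) → k=1
step 0: (2, 1)  from 2·(1,0) + (0,1)
step 1: (9, 4)  from 4·(2,1) + (1,0)
→ (9, 4).  Check: 9²=81, 5·4²=80, difference 1.

9 4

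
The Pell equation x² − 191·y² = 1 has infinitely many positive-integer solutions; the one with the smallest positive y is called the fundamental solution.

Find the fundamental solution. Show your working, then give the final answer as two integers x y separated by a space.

√191 = [13; 1,4,1,1,3,…,4,1,26, …], period ℓ=16 (even) → k=15
a_0=13:  p_0=13·1+0=13,  q_0=13·0+1=1
…
a_2=4:  p_2=4·14+13=69,  q_2=4·1+1=5
a_3=1:  p_3=1·69+14=83,  q_3=1·5+1=6
a_4=1:  p_4=1·83+69=152,  q_4=1·6+5=11
…
a_7=2:  p_7=2·1230+539=2999,  q_7=2·89+39=217
a_8=13:  p_8=13·2999+1230=40217,  q_8=13·217+89=2910
…
a_11=3:  p_11=3·207083+83433=704682,  q_11=3·14984+6037=50989
a_12=1:  p_12=1·704682+207083=911765,  q_12=1·50989+14984=65973
…
a_14=4:  p_14=4·1616447+911765=7377553,  q_14=4·116962+65973=533821
a_15=1:  p_15=1·7377553+1616447=8994000,  q_15=1·533821+116962=650783
→ (8994000, 650783).  Check: 8994000²=80892036000000, 191·650783²=80892035999999, difference 1.

8994000 650783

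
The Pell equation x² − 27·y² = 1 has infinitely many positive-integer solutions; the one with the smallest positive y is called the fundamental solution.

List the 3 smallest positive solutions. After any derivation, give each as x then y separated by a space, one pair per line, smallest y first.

26 5
1351 260
70226 13515

[5; 5,10] for √27; ℓ=2 ⇒ convergent index 1
a_0=5:  p_0=5·1+0=5,  q_0=5·0+1=1
a_1=5:  p_1=5·5+1=26,  q_1=5·1+0=5
(x₁, y₁) = (26, 5);  26² − 27·5² = 1 ✓
n=2: (26,5)∘(26,5) = (26·26+27·5·5, 26·5+5·26) = (1351,260)
n=3: (1351,260)∘(26,5) = (26·1351+27·5·260, 26·260+5·1351) = (70226,13515)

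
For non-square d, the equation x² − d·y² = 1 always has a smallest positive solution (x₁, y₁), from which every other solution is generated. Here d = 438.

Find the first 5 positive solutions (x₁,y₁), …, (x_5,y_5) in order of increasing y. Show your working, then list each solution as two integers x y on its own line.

293 14
171697 8204
100614149 4807530
58959719617 2817204376
34550295081413 1650876956806

√438 = [20; 1,12,1,40, …], period ℓ=4 (even) → k=3
step 0: (20, 1)  from 20·(1,0) + (0,1)
step 1: (21, 1)  from 1·(20,1) + (1,0)
step 2: (272, 13)  from 12·(21,1) + (20,1)
step 3: (293, 14)  from 1·(272,13) + (21,1)
(x₁, y₁) = (293, 14);  293² − 438·14² = 1 ✓
n=2: (293,14)∘(293,14) = (293·293+438·14·14, 293·14+14·293) = (171697,8204)
n=3: (171697,8204)∘(293,14) = (293·171697+438·14·8204, 293·8204+14·171697) = (100614149,4807530)
n=4: (100614149,4807530)∘(293,14) = (293·100614149+438·14·4807530, 293·4807530+14·100614149) = (58959719617,2817204376)
n=5: (58959719617,2817204376)∘(293,14) = (293·58959719617+438·14·2817204376, 293·2817204376+14·58959719617) = (34550295081413,1650876956806)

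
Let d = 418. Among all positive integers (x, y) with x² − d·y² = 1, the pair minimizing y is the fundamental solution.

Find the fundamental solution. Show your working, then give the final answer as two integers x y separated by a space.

33857 1656

√418 = [20; 2,4,20,4,2,40, …], period ℓ=6 (even) → k=5
k=0  a_k=20  p_k/q_k = 20/1
…
k=3  a_k=20  p_k/q_k = 3721/182
k=4  a_k=4  p_k/q_k = 15068/737
k=5  a_k=2  p_k/q_k = 33857/1656
→ (33857, 1656).  Check: 33857²=1146296449, 418·1656²=1146296448, difference 1.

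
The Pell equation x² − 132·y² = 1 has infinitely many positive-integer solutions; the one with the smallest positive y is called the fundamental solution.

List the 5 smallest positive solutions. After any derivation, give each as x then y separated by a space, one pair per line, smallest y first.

d=132: √d = [11; 2,22] (ℓ=2, even), read p_1/q_1
step 0: (11, 1)  from 11·(1,0) + (0,1)
step 1: (23, 2)  from 2·(11,1) + (1,0)
→ (23, 2).  Check: 23²=529, 132·2²=528, difference 1.
k=2:  x_2 = 23·23+132·2·2 = 1057,  y_2 = 23·2+2·23 = 92
k=3:  x_3 = 23·1057+132·2·92 = 48599,  y_3 = 23·92+2·1057 = 4230
k=4:  x_4 = 23·48599+132·2·4230 = 2234497,  y_4 = 23·4230+2·48599 = 194488
k=5:  x_5 = 23·2234497+132·2·194488 = 102738263,  y_5 = 23·194488+2·2234497 = 8942218

23 2
1057 92
48599 4230
2234497 194488
102738263 8942218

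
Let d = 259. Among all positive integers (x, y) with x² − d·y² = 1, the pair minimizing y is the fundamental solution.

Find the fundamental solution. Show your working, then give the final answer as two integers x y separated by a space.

847225 52644

[16; 10,1,2,3,4,3,2,1,10,32] for √259; ℓ=10 ⇒ convergent index 9
a_0=16:  p_0=16·1+0=16,  q_0=16·0+1=1
a_1=10:  p_1=10·16+1=161,  q_1=10·1+0=10
a_2=1:  p_2=1·161+16=177,  q_2=1·10+1=11
a_3=2:  p_3=2·177+161=515,  q_3=2·11+10=32
…
a_6=3:  p_6=3·7403+1722=23931,  q_6=3·460+107=1487
a_7=2:  p_7=2·23931+7403=55265,  q_7=2·1487+460=3434
a_8=1:  p_8=1·55265+23931=79196,  q_8=1·3434+1487=4921
a_9=10:  p_9=10·79196+55265=847225,  q_9=10·4921+3434=52644
(x₁, y₁) = (847225, 52644);  847225² − 259·52644² = 1 ✓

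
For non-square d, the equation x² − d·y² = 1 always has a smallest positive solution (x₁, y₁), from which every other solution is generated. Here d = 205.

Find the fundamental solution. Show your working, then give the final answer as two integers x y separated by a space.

39689 2772

√205 = [14; 3,6,1,4,1,6,3,28, …], period ℓ=8 (even) → k=7
i=0: a=14 ⇒ p=14, q=1
i=1: a=3 ⇒ p=43, q=3
i=2: a=6 ⇒ p=272, q=19
…
i=6: a=6 ⇒ p=12614, q=881
i=7: a=3 ⇒ p=39689, q=2772
→ (39689, 2772).  Check: 39689²=1575216721, 205·2772²=1575216720, difference 1.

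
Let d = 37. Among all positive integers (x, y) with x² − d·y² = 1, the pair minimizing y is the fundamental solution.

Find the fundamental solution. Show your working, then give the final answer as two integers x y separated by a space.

√37 = [6; 12, …], period ℓ=1 (odd) → k=1
a_0=6:  p_0=6·1+0=6,  q_0=6·0+1=1
a_1=12:  p_1=12·6+1=73,  q_1=12·1+0=12
fundamental: x₁=73, y₁=12  (since 5329 − 37·144 = 1)

73 12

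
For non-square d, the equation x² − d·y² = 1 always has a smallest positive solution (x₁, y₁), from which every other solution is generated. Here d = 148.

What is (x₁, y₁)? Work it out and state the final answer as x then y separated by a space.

[12; 6,24] for √148; ℓ=2 ⇒ convergent index 1
i=0: a=12 ⇒ p=12, q=1
i=1: a=6 ⇒ p=73, q=6
(x₁, y₁) = (73, 6);  73² − 148·6² = 1 ✓

73 6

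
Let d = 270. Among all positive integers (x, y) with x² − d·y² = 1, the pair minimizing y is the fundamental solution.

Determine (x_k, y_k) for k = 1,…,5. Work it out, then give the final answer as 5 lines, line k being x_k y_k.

5291 322
55989361 3407404
592479412811 36057148806
6269617090376641 381556745257688
66345087457886202251 4037633442259705610

√270 → a₀=16, period (2,3,6,3,2,32); ℓ=6 even so k=5
k=0  a_k=16  p_k/q_k = 16/1
k=1  a_k=2  p_k/q_k = 33/2
k=2  a_k=3  p_k/q_k = 115/7
…
k=4  a_k=3  p_k/q_k = 2284/139
k=5  a_k=2  p_k/q_k = 5291/322
→ (5291, 322).  Check: 5291²=27994681, 270·322²=27994680, difference 1.
(x_2, y_2) = (5291·5291 + 270·322·322, 5291·322 + 322·5291) = (55989361, 3407404)
(x_3, y_3) = (5291·55989361 + 270·322·3407404, 5291·3407404 + 322·55989361) = (592479412811, 36057148806)
(x_4, y_4) = (5291·592479412811 + 270·322·36057148806, 5291·36057148806 + 322·592479412811) = (6269617090376641, 381556745257688)
(x_5, y_5) = (5291·6269617090376641 + 270·322·381556745257688, 5291·381556745257688 + 322·6269617090376641) = (66345087457886202251, 4037633442259705610)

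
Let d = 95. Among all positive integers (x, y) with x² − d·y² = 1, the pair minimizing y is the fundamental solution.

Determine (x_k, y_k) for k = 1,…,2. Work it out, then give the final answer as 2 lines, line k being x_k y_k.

39 4
3041 312

√95 = [9; 1,2,1,18, …], period ℓ=4 (even) → k=3
step 0: (9, 1)  from 9·(1,0) + (0,1)
step 1: (10, 1)  from 1·(9,1) + (1,0)
step 2: (29, 3)  from 2·(10,1) + (9,1)
step 3: (39, 4)  from 1·(29,3) + (10,1)
→ (39, 4).  Check: 39²=1521, 95·4²=1520, difference 1.
(x_2, y_2) = (39·39 + 95·4·4, 39·4 + 4·39) = (3041, 312)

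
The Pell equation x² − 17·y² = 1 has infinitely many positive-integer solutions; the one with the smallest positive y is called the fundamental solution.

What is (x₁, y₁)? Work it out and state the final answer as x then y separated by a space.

√17 = [4; 8, …], period ℓ=1 (odd) → k=1
step 0: (4, 1)  from 4·(1,0) + (0,1)
step 1: (33, 8)  from 8·(4,1) + (1,0)
fundamental: x₁=33, y₁=8  (since 1089 − 17·64 = 1)

33 8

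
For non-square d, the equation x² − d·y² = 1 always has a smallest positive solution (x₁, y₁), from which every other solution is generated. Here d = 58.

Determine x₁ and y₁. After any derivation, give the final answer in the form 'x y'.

√58 → a₀=7, period (1,1,1,1,1,1,14); ℓ=7 odd so k=13
i=0: a=7 ⇒ p=7, q=1
…
i=4: a=1 ⇒ p=38, q=5
i=5: a=1 ⇒ p=61, q=8
…
i=12: a=1 ⇒ p=12071, q=1585
i=13: a=1 ⇒ p=19603, q=2574
fundamental: x₁=19603, y₁=2574  (since 384277609 − 58·6625476 = 1)

19603 2574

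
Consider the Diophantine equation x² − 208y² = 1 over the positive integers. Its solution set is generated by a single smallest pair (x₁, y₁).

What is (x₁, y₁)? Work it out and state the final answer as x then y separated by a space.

649 45

d=208: √d = [14; 2,2,1,2,2,28] (ℓ=6, even), read p_5/q_5
step 0: (14, 1)  from 14·(1,0) + (0,1)
…
step 2: (72, 5)  from 2·(29,2) + (14,1)
…
step 4: (274, 19)  from 2·(101,7) + (72,5)
step 5: (649, 45)  from 2·(274,19) + (101,7)
fundamental: x₁=649, y₁=45  (since 421201 − 208·2025 = 1)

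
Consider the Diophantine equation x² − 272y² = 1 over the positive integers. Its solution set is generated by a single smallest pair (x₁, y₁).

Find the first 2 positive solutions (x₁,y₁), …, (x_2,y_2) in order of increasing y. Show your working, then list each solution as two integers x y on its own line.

33 2
2177 132

[16; 2,32] for √272; ℓ=2 ⇒ convergent index 1
i=0: a=16 ⇒ p=16, q=1
i=1: a=2 ⇒ p=33, q=2
(x₁, y₁) = (33, 2);  33² − 272·2² = 1 ✓
(x_2, y_2) = (33·33 + 272·2·2, 33·2 + 2·33) = (2177, 132)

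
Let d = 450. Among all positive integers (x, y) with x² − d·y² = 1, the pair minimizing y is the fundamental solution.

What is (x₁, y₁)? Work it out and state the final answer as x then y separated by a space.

19601 924

√450 → a₀=21, period (4,1,2,4,2,1,4,42); ℓ=8 even so k=7
k=0  a_k=21  p_k/q_k = 21/1
k=1  a_k=4  p_k/q_k = 85/4
…
k=4  a_k=4  p_k/q_k = 1294/61
k=5  a_k=2  p_k/q_k = 2885/136
k=6  a_k=1  p_k/q_k = 4179/197
k=7  a_k=4  p_k/q_k = 19601/924
fundamental: x₁=19601, y₁=924  (since 384199201 − 450·853776 = 1)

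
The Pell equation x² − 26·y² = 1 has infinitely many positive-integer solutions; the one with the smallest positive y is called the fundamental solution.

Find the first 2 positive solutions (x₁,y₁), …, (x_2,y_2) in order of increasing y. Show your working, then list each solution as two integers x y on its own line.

51 10
5201 1020

√26 → a₀=5, period (10); ℓ=1 odd so k=1
step 0: (5, 1)  from 5·(1,0) + (0,1)
step 1: (51, 10)  from 10·(5,1) + (1,0)
→ (51, 10).  Check: 51²=2601, 26·10²=2600, difference 1.
k=2:  x_2 = 51·51+26·10·10 = 5201,  y_2 = 51·10+10·51 = 1020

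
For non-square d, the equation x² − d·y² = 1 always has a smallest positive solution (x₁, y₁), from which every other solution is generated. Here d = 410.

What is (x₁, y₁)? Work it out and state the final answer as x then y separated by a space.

81 4

√410 = [20; 4,40, …], period ℓ=2 (even) → k=1
step 0: (20, 1)  from 20·(1,0) + (0,1)
step 1: (81, 4)  from 4·(20,1) + (1,0)
(x₁, y₁) = (81, 4);  81² − 410·4² = 1 ✓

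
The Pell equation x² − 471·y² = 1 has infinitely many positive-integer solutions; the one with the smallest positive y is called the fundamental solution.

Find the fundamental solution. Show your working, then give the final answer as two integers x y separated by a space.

7838695 361188

d=471: √d = [21; 1,2,2,1,3,…,2,1,42] (ℓ=14, even), read p_13/q_13
a_0=21:  p_0=21·1+0=21,  q_0=21·0+1=1
a_1=1:  p_1=1·21+1=22,  q_1=1·1+0=1
a_2=2:  p_2=2·22+21=65,  q_2=2·1+1=3
a_3=2:  p_3=2·65+22=152,  q_3=2·3+1=7
…
a_5=3:  p_5=3·217+152=803,  q_5=3·10+7=37
a_6=4:  p_6=4·803+217=3429,  q_6=4·37+10=158
a_7=14:  p_7=14·3429+803=48809,  q_7=14·158+37=2249
a_8=4:  p_8=4·48809+3429=198665,  q_8=4·2249+158=9154
…
a_11=2:  p_11=2·843469+644804=2331742,  q_11=2·38865+29711=107441
a_12=2:  p_12=2·2331742+843469=5506953,  q_12=2·107441+38865=253747
a_13=1:  p_13=1·5506953+2331742=7838695,  q_13=1·253747+107441=361188
fundamental: x₁=7838695, y₁=361188  (since 61445139303025 − 471·130456771344 = 1)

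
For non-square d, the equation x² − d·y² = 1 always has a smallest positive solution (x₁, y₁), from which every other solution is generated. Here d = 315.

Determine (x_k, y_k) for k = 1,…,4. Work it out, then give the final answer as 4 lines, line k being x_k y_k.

[17; 1,2,1,34] for √315; ℓ=4 ⇒ convergent index 3
k=0  a_k=17  p_k/q_k = 17/1
…
k=2  a_k=2  p_k/q_k = 53/3
k=3  a_k=1  p_k/q_k = 71/4
fundamental: x₁=71, y₁=4  (since 5041 − 315·16 = 1)
(x_2, y_2) = (71·71 + 315·4·4, 71·4 + 4·71) = (10081, 568)
(x_3, y_3) = (71·10081 + 315·4·568, 71·568 + 4·10081) = (1431431, 80652)
(x_4, y_4) = (71·1431431 + 315·4·80652, 71·80652 + 4·1431431) = (203253121, 11452016)

71 4
10081 568
1431431 80652
203253121 11452016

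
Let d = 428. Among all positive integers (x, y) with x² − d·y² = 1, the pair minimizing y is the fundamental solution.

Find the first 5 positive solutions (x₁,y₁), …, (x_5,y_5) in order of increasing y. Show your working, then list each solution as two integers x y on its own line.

[20; 1,2,4,1,5,10,5,1,4,2,1,40] for √428; ℓ=12 ⇒ convergent index 11
a_0=20:  p_0=20·1+0=20,  q_0=20·0+1=1
a_1=1:  p_1=1·20+1=21,  q_1=1·1+0=1
a_2=2:  p_2=2·21+20=62,  q_2=2·1+1=3
…
a_4=1:  p_4=1·269+62=331,  q_4=1·13+3=16
…
a_6=10:  p_6=10·1924+331=19571,  q_6=10·93+16=946
a_7=5:  p_7=5·19571+1924=99779,  q_7=5·946+93=4823
a_8=1:  p_8=1·99779+19571=119350,  q_8=1·4823+946=5769
a_9=4:  p_9=4·119350+99779=577179,  q_9=4·5769+4823=27899
a_10=2:  p_10=2·577179+119350=1273708,  q_10=2·27899+5769=61567
a_11=1:  p_11=1·1273708+577179=1850887,  q_11=1·61567+27899=89466
(x₁, y₁) = (1850887, 89466);  1850887² − 428·89466² = 1 ✓
(1850887+89466√428)^2 = 6851565373537 + 331182912684√428
(1850887+89466√428)^3 = 25362946559057703751 + 1225964295417811950√428
(1850887+89466√428)^4 = 93887896135702420679780737 + 4538242753705644230486616√428
(1850887+89466√428)^5 = 347551772829818329662915600223687 + 16799549031354731501369944644834√428

1850887 89466
6851565373537 331182912684
25362946559057703751 1225964295417811950
93887896135702420679780737 4538242753705644230486616
347551772829818329662915600223687 16799549031354731501369944644834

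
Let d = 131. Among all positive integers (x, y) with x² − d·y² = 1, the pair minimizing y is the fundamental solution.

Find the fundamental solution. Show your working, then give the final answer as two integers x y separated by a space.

[11; 2,4,11,4,2,22] for √131; ℓ=6 ⇒ convergent index 5
step 0: (11, 1)  from 11·(1,0) + (0,1)
…
step 2: (103, 9)  from 4·(23,2) + (11,1)
…
step 4: (4727, 413)  from 4·(1156,101) + (103,9)
step 5: (10610, 927)  from 2·(4727,413) + (1156,101)
→ (10610, 927).  Check: 10610²=112572100, 131·927²=112572099, difference 1.

10610 927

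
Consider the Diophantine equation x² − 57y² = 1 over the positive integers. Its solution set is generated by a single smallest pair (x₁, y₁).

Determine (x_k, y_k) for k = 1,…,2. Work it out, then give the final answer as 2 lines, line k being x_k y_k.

151 20
45601 6040

[7; 1,1,4,1,1,14] for √57; ℓ=6 ⇒ convergent index 5
a_0=7:  p_0=7·1+0=7,  q_0=7·0+1=1
…
a_3=4:  p_3=4·15+8=68,  q_3=4·2+1=9
a_4=1:  p_4=1·68+15=83,  q_4=1·9+2=11
a_5=1:  p_5=1·83+68=151,  q_5=1·11+9=20
fundamental: x₁=151, y₁=20  (since 22801 − 57·400 = 1)
k=2:  x_2 = 151·151+57·20·20 = 45601,  y_2 = 151·20+20·151 = 6040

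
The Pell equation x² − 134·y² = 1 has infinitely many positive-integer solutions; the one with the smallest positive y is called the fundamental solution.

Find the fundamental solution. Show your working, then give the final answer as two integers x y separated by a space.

145925 12606

d=134: √d = [11; 1,1,2,1,3,…,1,1,22] (ℓ=14, even), read p_13/q_13
k=0  a_k=11  p_k/q_k = 11/1
…
k=3  a_k=2  p_k/q_k = 58/5
…
k=7  a_k=10  p_k/q_k = 4121/356
…
k=12  a_k=1  p_k/q_k = 84029/7259
k=13  a_k=1  p_k/q_k = 145925/12606
→ (145925, 12606).  Check: 145925²=21294105625, 134·12606²=21294105624, difference 1.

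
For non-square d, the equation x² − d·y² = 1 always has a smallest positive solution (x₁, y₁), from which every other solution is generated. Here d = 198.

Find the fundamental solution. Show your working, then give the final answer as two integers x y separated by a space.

d=198: √d = [14; 14,28] (ℓ=2, even), read p_1/q_1
k=0  a_k=14  p_k/q_k = 14/1
k=1  a_k=14  p_k/q_k = 197/14
→ (197, 14).  Check: 197²=38809, 198·14²=38808, difference 1.

197 14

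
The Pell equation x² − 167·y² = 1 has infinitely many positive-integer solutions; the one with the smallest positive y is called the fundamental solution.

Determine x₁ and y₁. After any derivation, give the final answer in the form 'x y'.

√167 = [12; 1,11,1,24, …], period ℓ=4 (even) → k=3
step 0: (12, 1)  from 12·(1,0) + (0,1)
…
step 2: (155, 12)  from 11·(13,1) + (12,1)
step 3: (168, 13)  from 1·(155,12) + (13,1)
→ (168, 13).  Check: 168²=28224, 167·13²=28223, difference 1.

168 13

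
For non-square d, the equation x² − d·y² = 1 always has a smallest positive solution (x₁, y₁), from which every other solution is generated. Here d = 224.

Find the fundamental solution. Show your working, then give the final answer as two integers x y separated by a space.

√224 = [14; 1,28, …], period ℓ=2 (even) → k=1
i=0: a=14 ⇒ p=14, q=1
i=1: a=1 ⇒ p=15, q=1
fundamental: x₁=15, y₁=1  (since 225 − 224·1 = 1)

15 1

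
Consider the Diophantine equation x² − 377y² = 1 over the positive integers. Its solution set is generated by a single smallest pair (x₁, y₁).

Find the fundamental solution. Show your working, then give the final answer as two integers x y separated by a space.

233 12

√377 = [19; 2,2,2,38, …], period ℓ=4 (even) → k=3
step 0: (19, 1)  from 19·(1,0) + (0,1)
step 1: (39, 2)  from 2·(19,1) + (1,0)
step 2: (97, 5)  from 2·(39,2) + (19,1)
step 3: (233, 12)  from 2·(97,5) + (39,2)
→ (233, 12).  Check: 233²=54289, 377·12²=54288, difference 1.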